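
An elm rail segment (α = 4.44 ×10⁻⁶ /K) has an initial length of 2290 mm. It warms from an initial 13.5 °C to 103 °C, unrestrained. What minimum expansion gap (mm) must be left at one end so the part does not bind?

0.910 mm

ΔT = 103 − 13.5 = 89.50 K.
ΔL = α·L₀·ΔT = 4.44×10⁻⁶ × 2290 mm × 89.50 K = 0.910 mm.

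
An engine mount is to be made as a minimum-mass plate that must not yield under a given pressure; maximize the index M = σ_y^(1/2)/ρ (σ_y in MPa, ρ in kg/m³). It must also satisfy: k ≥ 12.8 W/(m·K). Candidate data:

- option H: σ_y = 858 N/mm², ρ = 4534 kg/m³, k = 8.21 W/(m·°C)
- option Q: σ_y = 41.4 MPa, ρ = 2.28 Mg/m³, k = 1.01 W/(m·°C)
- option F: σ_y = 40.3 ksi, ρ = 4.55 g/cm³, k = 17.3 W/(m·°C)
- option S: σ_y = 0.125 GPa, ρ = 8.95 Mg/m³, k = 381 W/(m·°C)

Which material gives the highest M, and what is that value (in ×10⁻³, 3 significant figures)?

option F, M = 3.66×10⁻³

Screen on constraints: k ≥ 12.8 W/(m·K). Survivors: option F, option S.
In SI units:
  option F: σ_y = 277.9 MPa, ρ = 4550 kg/m³
  option S: σ_y = 125.0 MPa, ρ = 8950 kg/m³
  option F: M = 3.66×10⁻³
  option S: M = 1.25×10⁻³
Option F has the largest M.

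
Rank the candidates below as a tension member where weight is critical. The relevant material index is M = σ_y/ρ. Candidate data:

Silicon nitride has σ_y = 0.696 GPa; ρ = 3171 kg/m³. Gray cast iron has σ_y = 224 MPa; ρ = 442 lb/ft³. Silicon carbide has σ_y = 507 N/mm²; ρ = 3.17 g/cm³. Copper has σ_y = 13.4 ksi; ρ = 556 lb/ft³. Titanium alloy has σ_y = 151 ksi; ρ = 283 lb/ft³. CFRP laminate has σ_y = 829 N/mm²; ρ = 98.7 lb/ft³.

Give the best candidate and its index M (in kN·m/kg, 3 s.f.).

Putting every candidate on a common basis:
  silicon nitride: σ_y = 696.0 MPa, ρ = 3171 kg/m³
  gray cast iron: σ_y = 224.0 MPa, ρ = 7080 kg/m³
  silicon carbide: σ_y = 507.0 MPa, ρ = 3170 kg/m³
  copper: σ_y = 92.39 MPa, ρ = 8906 kg/m³
  titanium alloy: σ_y = 1041 MPa, ρ = 4533 kg/m³
  CFRP laminate: σ_y = 829.0 MPa, ρ = 1581 kg/m³
  CFRP laminate: M = 524 kN·m/kg
  titanium alloy: M = 230 kN·m/kg
  silicon nitride: M = 219 kN·m/kg
  silicon carbide: M = 160 kN·m/kg
  gray cast iron: M = 31.6 kN·m/kg
  copper: M = 10.4 kN·m/kg
CFRP laminate ranks first.

CFRP laminate, M = 524 kN·m/kg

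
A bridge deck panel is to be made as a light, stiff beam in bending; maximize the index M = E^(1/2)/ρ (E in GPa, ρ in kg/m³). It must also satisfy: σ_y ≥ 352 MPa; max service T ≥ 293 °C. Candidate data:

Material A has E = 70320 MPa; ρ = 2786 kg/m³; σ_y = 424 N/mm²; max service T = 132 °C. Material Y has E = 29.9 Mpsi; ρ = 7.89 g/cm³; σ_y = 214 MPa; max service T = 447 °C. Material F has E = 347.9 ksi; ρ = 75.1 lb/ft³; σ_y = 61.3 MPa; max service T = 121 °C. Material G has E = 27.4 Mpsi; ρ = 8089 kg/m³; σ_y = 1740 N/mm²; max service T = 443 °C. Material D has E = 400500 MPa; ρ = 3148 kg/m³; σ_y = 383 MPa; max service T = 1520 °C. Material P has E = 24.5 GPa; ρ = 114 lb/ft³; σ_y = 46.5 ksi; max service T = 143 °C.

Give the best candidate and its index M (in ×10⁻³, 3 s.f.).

material D, M = 6.36×10⁻³

Screen on constraints: σ_y ≥ 352 MPa; max service T ≥ 293 °C. Survivors: material G, material D.
Convert each candidate to consistent units, then evaluate M:
  material G: E = 188.9 GPa, ρ = 8089 kg/m³
  material D: E = 400.5 GPa, ρ = 3148 kg/m³
  material D: M = 6.36×10⁻³
  material G: M = 1.70×10⁻³
Highest index: material D.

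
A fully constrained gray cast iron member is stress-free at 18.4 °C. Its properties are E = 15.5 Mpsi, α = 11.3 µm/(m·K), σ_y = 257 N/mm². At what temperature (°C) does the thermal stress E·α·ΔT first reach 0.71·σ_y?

169 °C

E = 15.5 Mpsi = 106.9 GPa.
σ_y = 257 N/mm² = 257.0 MPa.
E·α·ΔT = 182.5 MPa ⇒ ΔT = 182.5 / (106.9×10³ × 11.3×10⁻⁶) = 151.1 K.
T = 18.4 + 151.1 = 169.5 °C.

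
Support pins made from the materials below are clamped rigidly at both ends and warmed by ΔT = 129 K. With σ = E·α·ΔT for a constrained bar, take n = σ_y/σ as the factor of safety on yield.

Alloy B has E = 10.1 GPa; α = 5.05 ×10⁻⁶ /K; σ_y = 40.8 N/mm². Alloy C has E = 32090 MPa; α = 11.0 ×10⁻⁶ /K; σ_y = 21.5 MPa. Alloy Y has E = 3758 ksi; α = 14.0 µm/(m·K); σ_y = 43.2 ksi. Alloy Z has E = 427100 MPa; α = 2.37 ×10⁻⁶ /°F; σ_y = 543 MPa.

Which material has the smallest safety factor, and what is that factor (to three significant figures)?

alloy C, n = 0.472

With everything in SI (GPa, ×10⁻⁶/K, MPa):
  alloy B: E = 10.10, α = 5.05, σ_y = 40.80 → σ = 6.58 MPa, n = 6.20
  alloy C: E = 32.09, α = 11.0, σ_y = 21.50 → σ = 45.5 MPa, n = 0.472
  alloy Y: E = 25.91, α = 14.0, σ_y = 297.9 → σ = 46.8 MPa, n = 6.37
  alloy Z: E = 427.1, α = 4.27, σ_y = 543.0 → σ = 235 MPa, n = 2.31
Alloy C has the lowest safety factor, n = 0.472.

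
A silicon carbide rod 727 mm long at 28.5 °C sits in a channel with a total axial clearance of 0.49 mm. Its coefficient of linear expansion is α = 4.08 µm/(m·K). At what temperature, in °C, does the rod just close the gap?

194 °C

α·L₀·ΔT = 0.49 mm ⇒ ΔT = 0.49 / (4.08×10⁻⁶ × 727.0) = 165.2 K.
T = 28.5 + 165.2 = 193.7 °C.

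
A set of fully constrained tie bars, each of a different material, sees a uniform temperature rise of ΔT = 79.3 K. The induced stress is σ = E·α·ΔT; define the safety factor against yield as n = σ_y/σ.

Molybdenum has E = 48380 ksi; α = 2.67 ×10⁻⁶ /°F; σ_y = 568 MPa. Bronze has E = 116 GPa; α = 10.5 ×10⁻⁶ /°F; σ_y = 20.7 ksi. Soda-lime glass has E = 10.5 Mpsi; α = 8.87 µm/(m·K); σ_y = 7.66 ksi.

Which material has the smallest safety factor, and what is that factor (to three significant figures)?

bronze, n = 0.821

Per material, after unit conversion:
  molybdenum: E = 333.6, α = 4.81, σ_y = 568.0 → σ = 127 MPa, n = 4.47
  bronze: E = 116.0, α = 18.9, σ_y = 142.7 → σ = 174 MPa, n = 0.821
  soda-lime glass: E = 72.39, α = 8.87, σ_y = 52.81 → σ = 50.9 MPa, n = 1.04
The minimum is bronze at n = 0.821.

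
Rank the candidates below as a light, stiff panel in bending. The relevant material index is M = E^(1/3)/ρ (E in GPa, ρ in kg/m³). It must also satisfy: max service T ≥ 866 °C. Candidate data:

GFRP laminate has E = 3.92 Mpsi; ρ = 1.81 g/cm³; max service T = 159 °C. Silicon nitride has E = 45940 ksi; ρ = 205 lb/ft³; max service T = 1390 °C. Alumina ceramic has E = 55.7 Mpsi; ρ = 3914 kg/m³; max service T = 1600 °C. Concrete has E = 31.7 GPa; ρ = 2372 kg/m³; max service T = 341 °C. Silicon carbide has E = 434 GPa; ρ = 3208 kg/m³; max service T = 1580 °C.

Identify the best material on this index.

silicon carbide

Screen on constraints: max service T ≥ 866 °C. Survivors: silicon nitride, alumina ceramic, silicon carbide.
Putting every candidate on a common basis:
  silicon nitride: E = 316.7 GPa, ρ = 3284 kg/m³
  alumina ceramic: E = 384.0 GPa, ρ = 3914 kg/m³
  silicon carbide: E = 434.0 GPa, ρ = 3208 kg/m³
  silicon carbide: M = 2.36×10⁻³
  silicon nitride: M = 2.08×10⁻³
  alumina ceramic: M = 1.86×10⁻³
Highest index: silicon carbide.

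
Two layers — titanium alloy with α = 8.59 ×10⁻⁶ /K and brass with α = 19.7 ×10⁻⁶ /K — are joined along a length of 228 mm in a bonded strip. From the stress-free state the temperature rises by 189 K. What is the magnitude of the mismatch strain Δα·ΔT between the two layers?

2.10×10⁻³

Δα = |8.59 − 19.7|×10⁻⁶/K = 11.1×10⁻⁶/K.
Mismatch strain = Δα·ΔT = 11.1×10⁻⁶ × 189.0 = 2.10×10⁻³.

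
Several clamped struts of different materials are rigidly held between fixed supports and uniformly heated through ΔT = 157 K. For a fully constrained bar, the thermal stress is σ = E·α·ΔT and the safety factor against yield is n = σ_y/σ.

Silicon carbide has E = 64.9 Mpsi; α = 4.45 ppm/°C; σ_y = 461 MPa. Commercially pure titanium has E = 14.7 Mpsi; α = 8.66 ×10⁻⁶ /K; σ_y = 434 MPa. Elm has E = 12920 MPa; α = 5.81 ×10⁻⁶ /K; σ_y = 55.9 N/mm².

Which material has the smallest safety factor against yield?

Per material, after unit conversion:
  silicon carbide: E = 447.5, α = 4.45, σ_y = 461.0 → σ = 313 MPa, n = 1.47
  commercially pure titanium: E = 101.4, α = 8.66, σ_y = 434.0 → σ = 138 MPa, n = 3.15
  elm: E = 12.92, α = 5.81, σ_y = 55.90 → σ = 11.8 MPa, n = 4.74
Smallest n: silicon carbide with n = 1.47.

silicon carbide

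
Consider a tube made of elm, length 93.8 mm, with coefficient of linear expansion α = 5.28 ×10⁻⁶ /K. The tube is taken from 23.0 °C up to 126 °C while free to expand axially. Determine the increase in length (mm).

ΔT = 126 − 23.0 = 103.0 K.
ΔL = α·L₀·ΔT = 5.28×10⁻⁶ × 93.8 mm × 103.0 K = 0.0510 mm.

0.0510 mm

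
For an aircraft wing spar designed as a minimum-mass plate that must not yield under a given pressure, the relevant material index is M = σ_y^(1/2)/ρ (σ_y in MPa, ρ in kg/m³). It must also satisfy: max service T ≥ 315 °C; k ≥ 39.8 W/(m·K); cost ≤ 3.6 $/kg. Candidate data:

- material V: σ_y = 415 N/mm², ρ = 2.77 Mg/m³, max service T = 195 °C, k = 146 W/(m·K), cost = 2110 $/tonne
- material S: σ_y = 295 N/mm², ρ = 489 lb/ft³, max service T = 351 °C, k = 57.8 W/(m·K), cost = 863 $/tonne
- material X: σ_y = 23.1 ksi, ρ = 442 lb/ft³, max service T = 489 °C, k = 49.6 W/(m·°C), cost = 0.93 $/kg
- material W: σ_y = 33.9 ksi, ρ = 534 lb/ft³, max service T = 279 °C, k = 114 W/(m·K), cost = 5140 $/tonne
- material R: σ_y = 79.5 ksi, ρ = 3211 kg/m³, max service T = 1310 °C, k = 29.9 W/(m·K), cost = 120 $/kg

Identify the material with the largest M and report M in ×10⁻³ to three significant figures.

Screen on constraints: max service T ≥ 315 °C; k ≥ 39.8 W/(m·K); cost ≤ 3.6 $/kg. Survivors: material S, material X.
Putting every candidate on a common basis:
  material S: σ_y = 295.0 MPa, ρ = 7833 kg/m³
  material X: σ_y = 159.3 MPa, ρ = 7080 kg/m³
  material S: M = 2.19×10⁻³
  material X: M = 1.78×10⁻³
Highest index: material S.

material S, M = 2.19×10⁻³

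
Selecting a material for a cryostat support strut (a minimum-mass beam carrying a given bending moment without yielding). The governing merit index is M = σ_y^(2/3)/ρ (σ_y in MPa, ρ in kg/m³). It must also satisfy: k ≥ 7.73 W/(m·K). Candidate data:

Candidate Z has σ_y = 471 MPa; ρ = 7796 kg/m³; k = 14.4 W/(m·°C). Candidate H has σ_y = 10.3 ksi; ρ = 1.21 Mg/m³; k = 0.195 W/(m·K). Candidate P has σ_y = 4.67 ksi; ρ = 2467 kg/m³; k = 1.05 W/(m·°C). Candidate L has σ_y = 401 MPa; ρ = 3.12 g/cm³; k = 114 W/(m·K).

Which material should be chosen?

candidate L

Screen on constraints: k ≥ 7.73 W/(m·K). Survivors: candidate Z, candidate L.
In SI units:
  candidate Z: σ_y = 471.0 MPa, ρ = 7796 kg/m³
  candidate L: σ_y = 401.0 MPa, ρ = 3120 kg/m³
  candidate L: M = 17.4×10⁻³
  candidate Z: M = 7.77×10⁻³
The maximum is for candidate L.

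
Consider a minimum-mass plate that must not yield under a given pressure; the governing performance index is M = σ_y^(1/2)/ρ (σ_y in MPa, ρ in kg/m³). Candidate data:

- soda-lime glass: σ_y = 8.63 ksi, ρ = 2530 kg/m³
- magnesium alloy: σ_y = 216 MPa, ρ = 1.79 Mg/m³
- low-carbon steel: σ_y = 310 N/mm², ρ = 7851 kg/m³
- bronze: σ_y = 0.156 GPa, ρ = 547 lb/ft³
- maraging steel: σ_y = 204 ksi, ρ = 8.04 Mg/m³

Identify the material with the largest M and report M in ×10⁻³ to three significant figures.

magnesium alloy, M = 8.21×10⁻³

After converting to SI:
  soda-lime glass: σ_y = 59.50 MPa, ρ = 2530 kg/m³
  magnesium alloy: σ_y = 216.0 MPa, ρ = 1790 kg/m³
  low-carbon steel: σ_y = 310.0 MPa, ρ = 7851 kg/m³
  bronze: σ_y = 156.0 MPa, ρ = 8762 kg/m³
  maraging steel: σ_y = 1407 MPa, ρ = 8040 kg/m³
  magnesium alloy: M = 8.21×10⁻³
  maraging steel: M = 4.66×10⁻³
  soda-lime glass: M = 3.05×10⁻³
  low-carbon steel: M = 2.24×10⁻³
  bronze: M = 1.43×10⁻³
Magnesium alloy ranks first.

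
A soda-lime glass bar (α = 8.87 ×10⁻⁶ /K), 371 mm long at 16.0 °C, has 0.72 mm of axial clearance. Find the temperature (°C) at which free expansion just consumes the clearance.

235 °C

α·L₀·ΔT = 0.72 mm ⇒ ΔT = 0.72 / (8.87×10⁻⁶ × 371.0) = 218.8 K.
T = 16.0 + 218.8 = 234.8 °C.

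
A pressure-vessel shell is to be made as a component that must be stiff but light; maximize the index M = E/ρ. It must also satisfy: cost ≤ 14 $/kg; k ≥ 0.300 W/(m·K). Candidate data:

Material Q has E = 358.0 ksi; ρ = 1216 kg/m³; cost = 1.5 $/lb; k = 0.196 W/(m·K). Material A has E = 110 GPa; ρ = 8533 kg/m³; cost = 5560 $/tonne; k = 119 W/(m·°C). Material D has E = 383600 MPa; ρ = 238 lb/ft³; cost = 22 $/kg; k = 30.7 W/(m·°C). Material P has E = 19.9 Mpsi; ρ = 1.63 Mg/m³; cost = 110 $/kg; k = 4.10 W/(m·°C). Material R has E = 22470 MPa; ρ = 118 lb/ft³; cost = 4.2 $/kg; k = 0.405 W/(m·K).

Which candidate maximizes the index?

material A

Screen on constraints: cost ≤ 14 $/kg; k ≥ 0.300 W/(m·K). Survivors: material A, material R.
After converting to SI:
  material A: E = 110.0 GPa, ρ = 8533 kg/m³
  material R: E = 22.47 GPa, ρ = 1890 kg/m³
  material A: M = 12.9 MN·m/kg
  material R: M = 11.9 MN·m/kg
Material A has the largest M.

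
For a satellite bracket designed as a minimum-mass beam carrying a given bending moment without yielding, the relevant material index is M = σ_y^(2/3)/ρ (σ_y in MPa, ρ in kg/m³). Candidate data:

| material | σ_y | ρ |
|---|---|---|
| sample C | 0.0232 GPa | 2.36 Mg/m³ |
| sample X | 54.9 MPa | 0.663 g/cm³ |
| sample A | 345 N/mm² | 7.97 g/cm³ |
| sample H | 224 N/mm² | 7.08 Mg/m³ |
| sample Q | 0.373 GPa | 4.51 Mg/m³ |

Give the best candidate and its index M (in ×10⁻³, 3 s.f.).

sample X, M = 21.8×10⁻³

After converting to SI:
  sample C: σ_y = 23.20 MPa, ρ = 2360 kg/m³
  sample X: σ_y = 54.90 MPa, ρ = 663.0 kg/m³
  sample A: σ_y = 345.0 MPa, ρ = 7970 kg/m³
  sample H: σ_y = 224.0 MPa, ρ = 7080 kg/m³
  sample Q: σ_y = 373.0 MPa, ρ = 4510 kg/m³
  sample X: M = 21.8×10⁻³
  sample Q: M = 11.5×10⁻³
  sample A: M = 6.17×10⁻³
  sample H: M = 5.21×10⁻³
  sample C: M = 3.45×10⁻³
Sample X ranks first.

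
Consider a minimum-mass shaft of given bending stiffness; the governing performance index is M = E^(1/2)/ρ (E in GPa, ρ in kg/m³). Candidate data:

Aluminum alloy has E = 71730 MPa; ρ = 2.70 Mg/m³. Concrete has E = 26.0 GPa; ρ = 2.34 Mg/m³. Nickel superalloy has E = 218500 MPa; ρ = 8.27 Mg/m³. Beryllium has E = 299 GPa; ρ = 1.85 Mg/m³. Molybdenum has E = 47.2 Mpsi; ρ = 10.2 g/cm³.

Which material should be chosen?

Putting every candidate on a common basis:
  aluminum alloy: E = 71.73 GPa, ρ = 2700 kg/m³
  concrete: E = 26.00 GPa, ρ = 2340 kg/m³
  nickel superalloy: E = 218.5 GPa, ρ = 8270 kg/m³
  beryllium: E = 299.0 GPa, ρ = 1850 kg/m³
  molybdenum: E = 325.4 GPa, ρ = 10200 kg/m³
  beryllium: M = 9.35×10⁻³
  aluminum alloy: M = 3.14×10⁻³
  concrete: M = 2.18×10⁻³
  nickel superalloy: M = 1.79×10⁻³
  molybdenum: M = 1.77×10⁻³
The maximum is for beryllium.

beryllium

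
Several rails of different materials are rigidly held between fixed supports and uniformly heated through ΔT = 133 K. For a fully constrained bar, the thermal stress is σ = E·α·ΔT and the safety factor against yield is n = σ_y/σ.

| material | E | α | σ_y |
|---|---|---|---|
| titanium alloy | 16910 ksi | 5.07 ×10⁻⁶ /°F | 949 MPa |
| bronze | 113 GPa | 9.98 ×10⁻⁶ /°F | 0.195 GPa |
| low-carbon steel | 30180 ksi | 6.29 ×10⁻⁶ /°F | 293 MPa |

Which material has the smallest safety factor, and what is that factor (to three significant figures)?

Per material, after unit conversion:
  titanium alloy: E = 116.6, α = 9.13, σ_y = 949.0 → σ = 142 MPa, n = 6.71
  bronze: E = 113.0, α = 18.0, σ_y = 195.0 → σ = 270 MPa, n = 0.722
  low-carbon steel: E = 208.1, α = 11.3, σ_y = 293.0 → σ = 313 MPa, n = 0.935
Smallest n: bronze with n = 0.722.

bronze, n = 0.722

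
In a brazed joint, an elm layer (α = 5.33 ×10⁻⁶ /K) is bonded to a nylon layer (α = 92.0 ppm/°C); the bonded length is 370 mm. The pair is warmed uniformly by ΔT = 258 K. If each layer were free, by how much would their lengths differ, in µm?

8270 µm

Δα = |5.33 − 92.0|×10⁻⁶/K = 86.7×10⁻⁶/K.
ΔL_mismatch = Δα·L·ΔT = 86.7×10⁻⁶ × 370.0 mm × 258.0 K = 8270 µm.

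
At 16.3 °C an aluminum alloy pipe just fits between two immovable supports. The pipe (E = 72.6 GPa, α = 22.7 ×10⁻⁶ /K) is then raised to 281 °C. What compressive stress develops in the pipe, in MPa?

436 MPa

ΔT = 264.7 K. Constrained thermal stress σ = E·α·ΔT = 72.60×10³ MPa × 22.7×10⁻⁶ × 264.7 = 436 MPa (compressive).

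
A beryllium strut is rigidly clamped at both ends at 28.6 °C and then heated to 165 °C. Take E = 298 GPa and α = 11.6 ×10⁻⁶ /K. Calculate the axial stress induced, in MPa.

472 MPa

ΔT = 136.4 K. Constrained thermal stress σ = E·α·ΔT = 298.0×10³ MPa × 11.6×10⁻⁶ × 136.4 = 472 MPa (compressive).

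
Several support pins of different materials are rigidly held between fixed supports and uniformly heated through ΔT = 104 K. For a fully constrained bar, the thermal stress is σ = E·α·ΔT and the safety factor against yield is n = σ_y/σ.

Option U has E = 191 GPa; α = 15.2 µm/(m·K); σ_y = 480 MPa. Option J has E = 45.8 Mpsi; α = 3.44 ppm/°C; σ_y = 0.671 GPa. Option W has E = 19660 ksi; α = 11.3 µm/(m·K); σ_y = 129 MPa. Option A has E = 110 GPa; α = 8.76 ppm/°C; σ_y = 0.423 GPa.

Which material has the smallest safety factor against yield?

option W

With everything in SI (GPa, ×10⁻⁶/K, MPa):
  option U: E = 191.0, α = 15.2, σ_y = 480.0 → σ = 302 MPa, n = 1.59
  option J: E = 315.8, α = 3.44, σ_y = 671.0 → σ = 113 MPa, n = 5.94
  option W: E = 135.6, α = 11.3, σ_y = 129.0 → σ = 159 MPa, n = 0.810
  option A: E = 110.0, α = 8.76, σ_y = 423.0 → σ = 100 MPa, n = 4.22
Smallest n: option W with n = 0.810.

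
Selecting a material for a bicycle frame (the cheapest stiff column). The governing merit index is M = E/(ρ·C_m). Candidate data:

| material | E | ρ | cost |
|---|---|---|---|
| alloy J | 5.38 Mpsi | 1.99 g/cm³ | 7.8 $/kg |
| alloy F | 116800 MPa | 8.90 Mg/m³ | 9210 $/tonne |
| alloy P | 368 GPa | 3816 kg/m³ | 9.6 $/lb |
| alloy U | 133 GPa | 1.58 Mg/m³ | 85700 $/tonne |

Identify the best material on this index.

alloy P

Putting every candidate on a common basis:
  alloy J: E = 37.09 GPa, ρ = 1990 kg/m³, cost = 7.800 $/kg
  alloy F: E = 116.8 GPa, ρ = 8900 kg/m³, cost = 9.210 $/kg
  alloy P: E = 368.0 GPa, ρ = 3816 kg/m³, cost = 21.16 $/kg
  alloy U: E = 133.0 GPa, ρ = 1580 kg/m³, cost = 85.70 $/kg
  alloy P: M = 4.56 MN·m per $
  alloy J: M = 2.39 MN·m per $
  alloy F: M = 1.42 MN·m per $
  alloy U: M = 0.982 MN·m per $
Alloy P has the largest M.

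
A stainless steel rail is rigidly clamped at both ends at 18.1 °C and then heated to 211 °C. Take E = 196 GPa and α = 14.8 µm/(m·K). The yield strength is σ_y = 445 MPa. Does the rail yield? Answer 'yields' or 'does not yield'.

yields

ΔT = 192.9 K. Constrained thermal stress σ = E·α·ΔT = 196.0×10³ MPa × 14.8×10⁻⁶ × 192.9 = 560 MPa (compressive).
Compare to σ_y = 445 MPa: σ ≥ σ_y, so it yields.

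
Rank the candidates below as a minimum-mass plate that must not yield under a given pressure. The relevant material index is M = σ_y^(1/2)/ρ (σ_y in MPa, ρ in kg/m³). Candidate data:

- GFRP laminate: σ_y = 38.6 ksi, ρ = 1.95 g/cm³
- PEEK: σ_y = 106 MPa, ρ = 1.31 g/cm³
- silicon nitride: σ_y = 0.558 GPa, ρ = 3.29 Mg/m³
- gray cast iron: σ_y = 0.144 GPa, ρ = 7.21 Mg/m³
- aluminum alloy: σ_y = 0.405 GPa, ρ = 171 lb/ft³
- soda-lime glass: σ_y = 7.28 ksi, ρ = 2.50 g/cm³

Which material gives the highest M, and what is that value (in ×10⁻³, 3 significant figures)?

After converting to SI:
  GFRP laminate: σ_y = 266.1 MPa, ρ = 1950 kg/m³
  PEEK: σ_y = 106.0 MPa, ρ = 1310 kg/m³
  silicon nitride: σ_y = 558.0 MPa, ρ = 3290 kg/m³
  gray cast iron: σ_y = 144.0 MPa, ρ = 7210 kg/m³
  aluminum alloy: σ_y = 405.0 MPa, ρ = 2739 kg/m³
  soda-lime glass: σ_y = 50.19 MPa, ρ = 2500 kg/m³
  GFRP laminate: M = 8.37×10⁻³
  PEEK: M = 7.86×10⁻³
  aluminum alloy: M = 7.35×10⁻³
  silicon nitride: M = 7.18×10⁻³
  soda-lime glass: M = 2.83×10⁻³
  gray cast iron: M = 1.66×10⁻³
GFRP laminate ranks first.

GFRP laminate, M = 8.37×10⁻³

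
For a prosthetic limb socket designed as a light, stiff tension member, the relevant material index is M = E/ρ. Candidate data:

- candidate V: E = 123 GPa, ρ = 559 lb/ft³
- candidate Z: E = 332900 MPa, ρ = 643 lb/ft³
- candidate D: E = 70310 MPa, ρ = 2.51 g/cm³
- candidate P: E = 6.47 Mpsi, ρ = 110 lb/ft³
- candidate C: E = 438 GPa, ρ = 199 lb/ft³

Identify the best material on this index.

Convert each candidate to consistent units, then evaluate M:
  candidate V: E = 123.0 GPa, ρ = 8954 kg/m³
  candidate Z: E = 332.9 GPa, ρ = 10300 kg/m³
  candidate D: E = 70.31 GPa, ρ = 2510 kg/m³
  candidate P: E = 44.61 GPa, ρ = 1762 kg/m³
  candidate C: E = 438.0 GPa, ρ = 3188 kg/m³
  candidate C: M = 137 MN·m/kg
  candidate Z: M = 32.3 MN·m/kg
  candidate D: M = 28.0 MN·m/kg
  candidate P: M = 25.3 MN·m/kg
  candidate V: M = 13.7 MN·m/kg
The maximum is for candidate C.

candidate C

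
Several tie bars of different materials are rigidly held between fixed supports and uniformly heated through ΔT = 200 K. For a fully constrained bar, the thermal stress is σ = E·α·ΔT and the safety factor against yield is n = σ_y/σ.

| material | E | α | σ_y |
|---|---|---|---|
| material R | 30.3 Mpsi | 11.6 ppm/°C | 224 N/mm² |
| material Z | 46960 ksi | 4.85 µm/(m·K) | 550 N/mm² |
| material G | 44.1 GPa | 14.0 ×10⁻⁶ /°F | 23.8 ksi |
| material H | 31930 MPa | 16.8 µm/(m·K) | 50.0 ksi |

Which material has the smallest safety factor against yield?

material R

Per material, after unit conversion:
  material R: E = 208.9, α = 11.6, σ_y = 224.0 → σ = 485 MPa, n = 0.462
  material Z: E = 323.8, α = 4.85, σ_y = 550.0 → σ = 314 MPa, n = 1.75
  material G: E = 44.10, α = 25.2, σ_y = 164.1 → σ = 222 MPa, n = 0.738
  material H: E = 31.93, α = 16.8, σ_y = 344.7 → σ = 107 MPa, n = 3.21
The minimum is material R at n = 0.462.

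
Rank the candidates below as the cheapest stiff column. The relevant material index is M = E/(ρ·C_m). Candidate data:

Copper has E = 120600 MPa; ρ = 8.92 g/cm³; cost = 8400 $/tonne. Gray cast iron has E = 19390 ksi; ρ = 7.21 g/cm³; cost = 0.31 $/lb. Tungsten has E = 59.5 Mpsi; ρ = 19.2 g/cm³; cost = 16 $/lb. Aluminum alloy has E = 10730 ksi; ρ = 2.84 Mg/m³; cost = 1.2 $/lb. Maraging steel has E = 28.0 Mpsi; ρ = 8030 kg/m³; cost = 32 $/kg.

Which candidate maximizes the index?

gray cast iron

Normalizing units and computing the index:
  copper: E = 120.6 GPa, ρ = 8920 kg/m³, cost = 8.400 $/kg
  gray cast iron: E = 133.7 GPa, ρ = 7210 kg/m³, cost = 0.6834 $/kg
  tungsten: E = 410.2 GPa, ρ = 19200 kg/m³, cost = 35.27 $/kg
  aluminum alloy: E = 73.98 GPa, ρ = 2840 kg/m³, cost = 2.646 $/kg
  maraging steel: E = 193.1 GPa, ρ = 8030 kg/m³, cost = 32.00 $/kg
  gray cast iron: M = 27.1 MN·m per $
  aluminum alloy: M = 9.85 MN·m per $
  copper: M = 1.61 MN·m per $
  maraging steel: M = 0.751 MN·m per $
  tungsten: M = 0.606 MN·m per $
Gray cast iron has the largest M.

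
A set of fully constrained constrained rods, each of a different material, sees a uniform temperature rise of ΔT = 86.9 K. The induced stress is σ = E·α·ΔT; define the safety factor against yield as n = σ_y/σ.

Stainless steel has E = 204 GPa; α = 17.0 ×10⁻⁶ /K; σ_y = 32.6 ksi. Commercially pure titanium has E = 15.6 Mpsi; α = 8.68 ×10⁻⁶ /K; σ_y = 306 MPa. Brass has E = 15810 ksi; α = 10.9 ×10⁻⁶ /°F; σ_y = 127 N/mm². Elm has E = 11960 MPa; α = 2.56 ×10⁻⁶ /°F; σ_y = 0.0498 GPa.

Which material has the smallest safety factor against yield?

brass

With everything in SI (GPa, ×10⁻⁶/K, MPa):
  stainless steel: E = 204.0, α = 17.0, σ_y = 224.8 → σ = 301 MPa, n = 0.746
  commercially pure titanium: E = 107.6, α = 8.68, σ_y = 306.0 → σ = 81.1 MPa, n = 3.77
  brass: E = 109.0, α = 19.6, σ_y = 127.0 → σ = 186 MPa, n = 0.683
  elm: E = 11.96, α = 4.61, σ_y = 49.80 → σ = 4.79 MPa, n = 10.4
Smallest n: brass with n = 0.683.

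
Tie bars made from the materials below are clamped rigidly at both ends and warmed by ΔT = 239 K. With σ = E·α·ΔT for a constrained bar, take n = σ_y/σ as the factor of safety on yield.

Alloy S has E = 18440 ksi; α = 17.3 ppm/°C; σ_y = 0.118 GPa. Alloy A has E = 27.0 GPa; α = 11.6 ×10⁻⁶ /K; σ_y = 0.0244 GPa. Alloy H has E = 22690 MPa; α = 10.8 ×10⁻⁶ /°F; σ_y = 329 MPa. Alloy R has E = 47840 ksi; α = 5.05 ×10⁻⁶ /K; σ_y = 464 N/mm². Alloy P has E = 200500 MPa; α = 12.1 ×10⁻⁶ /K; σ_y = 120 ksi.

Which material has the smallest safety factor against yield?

alloy S

With everything in SI (GPa, ×10⁻⁶/K, MPa):
  alloy S: E = 127.1, α = 17.3, σ_y = 118.0 → σ = 526 MPa, n = 0.224
  alloy A: E = 27.00, α = 11.6, σ_y = 24.40 → σ = 74.9 MPa, n = 0.326
  alloy H: E = 22.69, α = 19.4, σ_y = 329.0 → σ = 105 MPa, n = 3.12
  alloy R: E = 329.8, α = 5.05, σ_y = 464.0 → σ = 398 MPa, n = 1.17
  alloy P: E = 200.5, α = 12.1, σ_y = 827.4 → σ = 580 MPa, n = 1.43
Alloy S has the lowest safety factor, n = 0.224.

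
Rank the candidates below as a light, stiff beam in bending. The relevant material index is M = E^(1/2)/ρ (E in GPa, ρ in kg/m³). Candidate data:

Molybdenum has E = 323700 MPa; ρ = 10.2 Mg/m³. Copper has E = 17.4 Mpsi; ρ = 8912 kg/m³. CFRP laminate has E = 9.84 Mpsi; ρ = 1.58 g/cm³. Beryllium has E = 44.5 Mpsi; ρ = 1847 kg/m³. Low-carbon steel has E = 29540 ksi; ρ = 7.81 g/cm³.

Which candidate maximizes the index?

Putting every candidate on a common basis:
  molybdenum: E = 323.7 GPa, ρ = 10200 kg/m³
  copper: E = 120.0 GPa, ρ = 8912 kg/m³
  CFRP laminate: E = 67.84 GPa, ρ = 1580 kg/m³
  beryllium: E = 306.8 GPa, ρ = 1847 kg/m³
  low-carbon steel: E = 203.7 GPa, ρ = 7810 kg/m³
  beryllium: M = 9.48×10⁻³
  CFRP laminate: M = 5.21×10⁻³
  low-carbon steel: M = 1.83×10⁻³
  molybdenum: M = 1.76×10⁻³
  copper: M = 1.23×10⁻³
Beryllium ranks first.

beryllium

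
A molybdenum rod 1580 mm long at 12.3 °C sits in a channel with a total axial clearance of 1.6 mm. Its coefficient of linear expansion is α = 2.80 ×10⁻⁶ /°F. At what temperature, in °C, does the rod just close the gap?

α = 2.80×10⁻⁶/°F × 9/5 = 5.04×10⁻⁶/K.
α·L₀·ΔT = 1.6 mm ⇒ ΔT = 1.6 / (5.04×10⁻⁶ × 1580.0) = 200.9 K.
T = 12.3 + 200.9 = 213.2 °C.

213 °C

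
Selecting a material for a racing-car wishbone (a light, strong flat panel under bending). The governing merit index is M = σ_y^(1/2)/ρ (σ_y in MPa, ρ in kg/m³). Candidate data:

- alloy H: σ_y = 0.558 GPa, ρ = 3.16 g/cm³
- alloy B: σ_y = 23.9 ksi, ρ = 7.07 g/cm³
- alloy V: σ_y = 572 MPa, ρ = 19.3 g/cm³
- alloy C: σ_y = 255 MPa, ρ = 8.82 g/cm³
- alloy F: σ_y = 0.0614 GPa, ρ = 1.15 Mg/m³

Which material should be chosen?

Convert each candidate to consistent units, then evaluate M:
  alloy H: σ_y = 558.0 MPa, ρ = 3160 kg/m³
  alloy B: σ_y = 164.8 MPa, ρ = 7070 kg/m³
  alloy V: σ_y = 572.0 MPa, ρ = 19300 kg/m³
  alloy C: σ_y = 255.0 MPa, ρ = 8820 kg/m³
  alloy F: σ_y = 61.40 MPa, ρ = 1150 kg/m³
  alloy H: M = 7.48×10⁻³
  alloy F: M = 6.81×10⁻³
  alloy B: M = 1.82×10⁻³
  alloy C: M = 1.81×10⁻³
  alloy V: M = 1.24×10⁻³
The maximum is for alloy H.

alloy H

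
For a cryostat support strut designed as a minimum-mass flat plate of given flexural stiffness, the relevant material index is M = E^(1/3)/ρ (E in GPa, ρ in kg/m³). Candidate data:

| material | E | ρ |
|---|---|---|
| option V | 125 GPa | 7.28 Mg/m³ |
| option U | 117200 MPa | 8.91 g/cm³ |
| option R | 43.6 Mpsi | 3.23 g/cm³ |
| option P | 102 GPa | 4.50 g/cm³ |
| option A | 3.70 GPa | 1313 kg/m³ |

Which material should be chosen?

option R

After converting to SI:
  option V: E = 125.0 GPa, ρ = 7280 kg/m³
  option U: E = 117.2 GPa, ρ = 8910 kg/m³
  option R: E = 300.6 GPa, ρ = 3230 kg/m³
  option P: E = 102.0 GPa, ρ = 4500 kg/m³
  option A: E = 3.700 GPa, ρ = 1313 kg/m³
  option R: M = 2.07×10⁻³
  option A: M = 1.18×10⁻³
  option P: M = 1.04×10⁻³
  option V: M = 0.687×10⁻³
  option U: M = 0.549×10⁻³
The maximum is for option R.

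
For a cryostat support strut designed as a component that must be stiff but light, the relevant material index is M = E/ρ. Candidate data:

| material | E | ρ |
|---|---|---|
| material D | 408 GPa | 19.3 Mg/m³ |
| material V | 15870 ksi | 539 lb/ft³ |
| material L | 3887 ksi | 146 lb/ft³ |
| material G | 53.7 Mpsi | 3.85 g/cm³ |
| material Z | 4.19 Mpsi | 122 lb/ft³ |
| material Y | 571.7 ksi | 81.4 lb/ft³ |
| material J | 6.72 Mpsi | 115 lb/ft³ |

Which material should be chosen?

material G

In SI units:
  material D: E = 408.0 GPa, ρ = 19300 kg/m³
  material V: E = 109.4 GPa, ρ = 8634 kg/m³
  material L: E = 26.80 GPa, ρ = 2339 kg/m³
  material G: E = 370.2 GPa, ρ = 3850 kg/m³
  material Z: E = 28.89 GPa, ρ = 1954 kg/m³
  material Y: E = 3.942 GPa, ρ = 1304 kg/m³
  material J: E = 46.33 GPa, ρ = 1842 kg/m³
  material G: M = 96.2 MN·m/kg
  material J: M = 25.2 MN·m/kg
  material D: M = 21.1 MN·m/kg
  material Z: M = 14.8 MN·m/kg
  material V: M = 12.7 MN·m/kg
  material L: M = 11.5 MN·m/kg
  material Y: M = 3.02 MN·m/kg
The maximum is for material G.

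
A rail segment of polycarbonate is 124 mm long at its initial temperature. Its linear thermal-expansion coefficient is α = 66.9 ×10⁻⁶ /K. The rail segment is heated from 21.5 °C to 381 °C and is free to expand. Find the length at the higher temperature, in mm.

ΔT = 381 − 21.5 = 359.5 K.
ΔL = α·L₀·ΔT = 66.9×10⁻⁶ × 124 mm × 359.5 K = 2.98 mm.
L = L₀ + ΔL = 124 + 2.98 = 126.98 mm.

126.98 mm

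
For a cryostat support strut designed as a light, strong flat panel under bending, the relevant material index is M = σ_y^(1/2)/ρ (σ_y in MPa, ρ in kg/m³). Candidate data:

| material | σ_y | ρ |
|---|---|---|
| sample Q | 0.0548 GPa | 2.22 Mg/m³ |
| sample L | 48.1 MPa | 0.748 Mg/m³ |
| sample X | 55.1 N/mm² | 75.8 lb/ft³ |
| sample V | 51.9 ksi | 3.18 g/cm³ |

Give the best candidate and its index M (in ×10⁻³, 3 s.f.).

In SI units:
  sample Q: σ_y = 54.80 MPa, ρ = 2220 kg/m³
  sample L: σ_y = 48.10 MPa, ρ = 748.0 kg/m³
  sample X: σ_y = 55.10 MPa, ρ = 1214 kg/m³
  sample V: σ_y = 357.8 MPa, ρ = 3180 kg/m³
  sample L: M = 9.27×10⁻³
  sample X: M = 6.11×10⁻³
  sample V: M = 5.95×10⁻³
  sample Q: M = 3.33×10⁻³
The maximum is for sample L.

sample L, M = 9.27×10⁻³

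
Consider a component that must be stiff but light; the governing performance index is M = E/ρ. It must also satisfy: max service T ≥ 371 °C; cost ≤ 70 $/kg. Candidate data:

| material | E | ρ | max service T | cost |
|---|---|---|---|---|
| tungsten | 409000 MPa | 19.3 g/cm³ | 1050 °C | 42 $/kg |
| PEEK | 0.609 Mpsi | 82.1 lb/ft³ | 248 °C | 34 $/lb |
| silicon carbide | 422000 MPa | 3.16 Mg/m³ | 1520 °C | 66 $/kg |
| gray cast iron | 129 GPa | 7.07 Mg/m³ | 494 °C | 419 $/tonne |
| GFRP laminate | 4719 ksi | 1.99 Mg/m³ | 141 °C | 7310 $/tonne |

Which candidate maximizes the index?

silicon carbide

Screen on constraints: max service T ≥ 371 °C; cost ≤ 70 $/kg. Survivors: tungsten, silicon carbide, gray cast iron.
Convert each candidate to consistent units, then evaluate M:
  tungsten: E = 409.0 GPa, ρ = 19300 kg/m³
  silicon carbide: E = 422.0 GPa, ρ = 3160 kg/m³
  gray cast iron: E = 129.0 GPa, ρ = 7070 kg/m³
  silicon carbide: M = 134 MN·m/kg
  tungsten: M = 21.2 MN·m/kg
  gray cast iron: M = 18.2 MN·m/kg
Highest index: silicon carbide.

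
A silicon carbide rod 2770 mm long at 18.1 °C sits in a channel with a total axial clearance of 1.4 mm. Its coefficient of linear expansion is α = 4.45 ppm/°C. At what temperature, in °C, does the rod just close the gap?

132 °C

α·L₀·ΔT = 1.4 mm ⇒ ΔT = 1.4 / (4.45×10⁻⁶ × 2770.0) = 113.6 K.
T = 18.1 + 113.6 = 131.7 °C.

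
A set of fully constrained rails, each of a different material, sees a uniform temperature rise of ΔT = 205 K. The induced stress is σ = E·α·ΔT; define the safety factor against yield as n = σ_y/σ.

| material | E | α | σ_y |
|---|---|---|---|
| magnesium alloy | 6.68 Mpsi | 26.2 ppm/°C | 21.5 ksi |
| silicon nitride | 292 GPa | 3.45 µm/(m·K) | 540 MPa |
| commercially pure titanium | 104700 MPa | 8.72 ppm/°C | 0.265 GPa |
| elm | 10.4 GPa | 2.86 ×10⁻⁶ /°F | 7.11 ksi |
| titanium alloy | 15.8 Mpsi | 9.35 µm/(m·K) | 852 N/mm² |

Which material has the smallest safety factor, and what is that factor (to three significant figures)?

magnesium alloy, n = 0.599

Per material, after unit conversion:
  magnesium alloy: E = 46.06, α = 26.2, σ_y = 148.2 → σ = 247 MPa, n = 0.599
  silicon nitride: E = 292.0, α = 3.45, σ_y = 540.0 → σ = 207 MPa, n = 2.61
  commercially pure titanium: E = 104.7, α = 8.72, σ_y = 265.0 → σ = 187 MPa, n = 1.42
  elm: E = 10.40, α = 5.15, σ_y = 49.02 → σ = 11.0 MPa, n = 4.47
  titanium alloy: E = 108.9, α = 9.35, σ_y = 852.0 → σ = 209 MPa, n = 4.08
Smallest n: magnesium alloy with n = 0.599.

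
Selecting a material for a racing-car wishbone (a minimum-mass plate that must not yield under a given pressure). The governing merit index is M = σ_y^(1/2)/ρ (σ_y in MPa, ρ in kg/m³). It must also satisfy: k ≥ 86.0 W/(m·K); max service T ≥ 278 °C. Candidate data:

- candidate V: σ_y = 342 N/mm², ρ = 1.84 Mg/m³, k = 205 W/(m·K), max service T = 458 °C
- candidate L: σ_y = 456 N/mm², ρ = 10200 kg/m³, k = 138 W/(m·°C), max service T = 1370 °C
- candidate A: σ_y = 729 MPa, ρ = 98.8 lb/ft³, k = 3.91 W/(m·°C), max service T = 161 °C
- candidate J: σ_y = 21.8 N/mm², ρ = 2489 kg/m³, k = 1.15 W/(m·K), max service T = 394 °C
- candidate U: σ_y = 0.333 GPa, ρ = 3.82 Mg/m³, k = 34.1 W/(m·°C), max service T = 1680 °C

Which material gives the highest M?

Screen on constraints: k ≥ 86.0 W/(m·K); max service T ≥ 278 °C. Survivors: candidate V, candidate L.
In SI units:
  candidate V: σ_y = 342.0 MPa, ρ = 1840 kg/m³
  candidate L: σ_y = 456.0 MPa, ρ = 10200 kg/m³
  candidate V: M = 10.1×10⁻³
  candidate L: M = 2.09×10⁻³
The maximum is for candidate V.

candidate V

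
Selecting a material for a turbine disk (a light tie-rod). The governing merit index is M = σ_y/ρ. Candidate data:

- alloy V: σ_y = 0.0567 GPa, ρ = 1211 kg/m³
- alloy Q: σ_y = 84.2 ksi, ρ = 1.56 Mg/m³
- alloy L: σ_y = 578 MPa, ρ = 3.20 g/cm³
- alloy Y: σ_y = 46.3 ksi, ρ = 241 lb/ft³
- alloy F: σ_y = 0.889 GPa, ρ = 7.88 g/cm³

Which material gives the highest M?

Putting every candidate on a common basis:
  alloy V: σ_y = 56.70 MPa, ρ = 1211 kg/m³
  alloy Q: σ_y = 580.5 MPa, ρ = 1560 kg/m³
  alloy L: σ_y = 578.0 MPa, ρ = 3200 kg/m³
  alloy Y: σ_y = 319.2 MPa, ρ = 3860 kg/m³
  alloy F: σ_y = 889.0 MPa, ρ = 7880 kg/m³
  alloy Q: M = 372 kN·m/kg
  alloy L: M = 181 kN·m/kg
  alloy F: M = 113 kN·m/kg
  alloy Y: M = 82.7 kN·m/kg
  alloy V: M = 46.8 kN·m/kg
Highest index: alloy Q.

alloy Q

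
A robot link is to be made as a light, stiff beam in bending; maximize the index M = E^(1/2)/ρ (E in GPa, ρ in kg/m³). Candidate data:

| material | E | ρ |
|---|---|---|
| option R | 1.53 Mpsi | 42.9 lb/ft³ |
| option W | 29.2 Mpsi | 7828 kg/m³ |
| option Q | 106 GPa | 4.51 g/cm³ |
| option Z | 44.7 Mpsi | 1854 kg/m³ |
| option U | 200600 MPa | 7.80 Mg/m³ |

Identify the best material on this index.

option Z

Putting every candidate on a common basis:
  option R: E = 10.55 GPa, ρ = 687.2 kg/m³
  option W: E = 201.3 GPa, ρ = 7828 kg/m³
  option Q: E = 106.0 GPa, ρ = 4510 kg/m³
  option Z: E = 308.2 GPa, ρ = 1854 kg/m³
  option U: E = 200.6 GPa, ρ = 7800 kg/m³
  option Z: M = 9.47×10⁻³
  option R: M = 4.73×10⁻³
  option Q: M = 2.28×10⁻³
  option U: M = 1.82×10⁻³
  option W: M = 1.81×10⁻³
Option Z has the largest M.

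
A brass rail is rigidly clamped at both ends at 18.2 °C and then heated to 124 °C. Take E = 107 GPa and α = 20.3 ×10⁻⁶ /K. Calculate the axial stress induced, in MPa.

ΔT = 105.8 K. Constrained thermal stress σ = E·α·ΔT = 107.0×10³ MPa × 20.3×10⁻⁶ × 105.8 = 230 MPa (compressive).

230 MPa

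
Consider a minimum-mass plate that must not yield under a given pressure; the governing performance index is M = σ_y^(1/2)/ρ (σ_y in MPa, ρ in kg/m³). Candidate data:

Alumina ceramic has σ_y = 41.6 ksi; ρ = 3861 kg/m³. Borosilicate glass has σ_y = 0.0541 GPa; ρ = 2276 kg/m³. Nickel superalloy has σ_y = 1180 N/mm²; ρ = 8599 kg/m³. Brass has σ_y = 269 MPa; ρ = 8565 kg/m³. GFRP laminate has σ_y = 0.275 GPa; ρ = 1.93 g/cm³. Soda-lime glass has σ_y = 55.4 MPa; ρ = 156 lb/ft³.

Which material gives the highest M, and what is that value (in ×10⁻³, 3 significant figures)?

Convert each candidate to consistent units, then evaluate M:
  alumina ceramic: σ_y = 286.8 MPa, ρ = 3861 kg/m³
  borosilicate glass: σ_y = 54.10 MPa, ρ = 2276 kg/m³
  nickel superalloy: σ_y = 1180 MPa, ρ = 8599 kg/m³
  brass: σ_y = 269.0 MPa, ρ = 8565 kg/m³
  GFRP laminate: σ_y = 275.0 MPa, ρ = 1930 kg/m³
  soda-lime glass: σ_y = 55.40 MPa, ρ = 2499 kg/m³
  GFRP laminate: M = 8.59×10⁻³
  alumina ceramic: M = 4.39×10⁻³
  nickel superalloy: M = 3.99×10⁻³
  borosilicate glass: M = 3.23×10⁻³
  soda-lime glass: M = 2.98×10⁻³
  brass: M = 1.91×10⁻³
Highest index: GFRP laminate.

GFRP laminate, M = 8.59×10⁻³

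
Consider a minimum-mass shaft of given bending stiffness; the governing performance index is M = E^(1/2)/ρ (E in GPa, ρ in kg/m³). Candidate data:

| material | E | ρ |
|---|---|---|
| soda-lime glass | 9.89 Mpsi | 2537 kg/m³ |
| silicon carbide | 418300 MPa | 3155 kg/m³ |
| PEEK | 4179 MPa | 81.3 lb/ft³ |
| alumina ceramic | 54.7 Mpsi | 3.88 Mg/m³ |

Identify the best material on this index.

Convert each candidate to consistent units, then evaluate M:
  soda-lime glass: E = 68.19 GPa, ρ = 2537 kg/m³
  silicon carbide: E = 418.3 GPa, ρ = 3155 kg/m³
  PEEK: E = 4.179 GPa, ρ = 1302 kg/m³
  alumina ceramic: E = 377.1 GPa, ρ = 3880 kg/m³
  silicon carbide: M = 6.48×10⁻³
  alumina ceramic: M = 5.01×10⁻³
  soda-lime glass: M = 3.25×10⁻³
  PEEK: M = 1.57×10⁻³
Highest index: silicon carbide.

silicon carbide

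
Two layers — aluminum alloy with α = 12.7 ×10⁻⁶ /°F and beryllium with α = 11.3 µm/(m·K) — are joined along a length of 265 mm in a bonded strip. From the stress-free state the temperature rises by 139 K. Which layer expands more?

aluminum alloy

aluminum alloy: α = 12.7×10⁻⁶/°F × 9/5 = 22.9×10⁻⁶/K.
α(aluminum alloy) = 22.9×10⁻⁶/K vs α(beryllium) = 11.3×10⁻⁶/K.
Higher α expands more for the same ΔT: aluminum alloy.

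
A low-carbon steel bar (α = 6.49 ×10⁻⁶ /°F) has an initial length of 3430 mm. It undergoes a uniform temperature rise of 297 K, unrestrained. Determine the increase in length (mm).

11.9 mm

Convert α: 6.49×10⁻⁶/°F × (9/5) = 11.7×10⁻⁶/K.
ΔL = α·L₀·ΔT = 11.7×10⁻⁶ × 3430 mm × 297.0 K = 11.9 mm.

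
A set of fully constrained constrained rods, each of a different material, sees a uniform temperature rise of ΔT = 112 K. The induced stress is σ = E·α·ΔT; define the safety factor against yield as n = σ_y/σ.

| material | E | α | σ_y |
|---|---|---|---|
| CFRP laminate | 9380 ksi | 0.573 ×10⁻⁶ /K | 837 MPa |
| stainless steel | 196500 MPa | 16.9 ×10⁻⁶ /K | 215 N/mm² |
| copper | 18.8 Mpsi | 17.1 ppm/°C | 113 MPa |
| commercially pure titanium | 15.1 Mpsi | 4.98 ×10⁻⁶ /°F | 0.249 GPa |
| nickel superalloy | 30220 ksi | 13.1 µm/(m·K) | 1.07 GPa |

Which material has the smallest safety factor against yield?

copper

In consistent units (E in GPa, α in ×10⁻⁶/K, σ_y in MPa):
  CFRP laminate: E = 64.67, α = 0.573, σ_y = 837.0 → σ = 4.15 MPa, n = 202
  stainless steel: E = 196.5, α = 16.9, σ_y = 215.0 → σ = 372 MPa, n = 0.578
  copper: E = 129.6, α = 17.1, σ_y = 113.0 → σ = 248 MPa, n = 0.455
  commercially pure titanium: E = 104.1, α = 8.96, σ_y = 249.0 → σ = 105 MPa, n = 2.38
  nickel superalloy: E = 208.4, α = 13.1, σ_y = 1070 → σ = 306 MPa, n = 3.50
Copper has the lowest safety factor, n = 0.455.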